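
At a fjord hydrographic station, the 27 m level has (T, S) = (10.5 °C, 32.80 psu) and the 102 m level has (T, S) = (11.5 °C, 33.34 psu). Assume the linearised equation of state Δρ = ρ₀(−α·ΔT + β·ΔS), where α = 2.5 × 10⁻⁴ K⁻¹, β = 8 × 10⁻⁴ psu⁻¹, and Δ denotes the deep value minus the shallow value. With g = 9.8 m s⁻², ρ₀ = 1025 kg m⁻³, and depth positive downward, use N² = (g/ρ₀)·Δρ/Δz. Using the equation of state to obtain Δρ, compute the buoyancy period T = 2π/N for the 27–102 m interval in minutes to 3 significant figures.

ΔT = +1.0 K, ΔS = +0.54 psu (deep − shallow).
Δρ/ρ₀ = −αΔT + βΔS = -2.50 × 10⁻⁴ + 4.32 × 10⁻⁴ = 1.82 × 10⁻⁴, so Δρ ≈ 0.1866 kg m⁻³.
N² = (g/ρ₀)·Δρ/Δz = g·(Δρ/ρ₀)/Δz = 9.8 × 1.82 × 10⁻⁴ / 75 = 2.3781 × 10⁻⁵ s⁻².
N = √(2.3781 × 10⁻⁵) = 4.8766 × 10⁻³ rad s⁻¹ → T = 2π/N = 1.2884 × 10³ s = 21.473 min ≈ 21.5 min.

21.5 min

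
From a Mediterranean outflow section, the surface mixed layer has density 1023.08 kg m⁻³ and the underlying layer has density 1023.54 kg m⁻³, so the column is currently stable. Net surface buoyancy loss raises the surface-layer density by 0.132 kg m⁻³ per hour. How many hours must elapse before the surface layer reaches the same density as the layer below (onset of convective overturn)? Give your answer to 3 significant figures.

3.48 hours

Density deficit of the surface layer: 1023.54 − 1023.08 = 0.46 kg m⁻³.
Required change = 0.46 / 0.132 = 3.48 hours.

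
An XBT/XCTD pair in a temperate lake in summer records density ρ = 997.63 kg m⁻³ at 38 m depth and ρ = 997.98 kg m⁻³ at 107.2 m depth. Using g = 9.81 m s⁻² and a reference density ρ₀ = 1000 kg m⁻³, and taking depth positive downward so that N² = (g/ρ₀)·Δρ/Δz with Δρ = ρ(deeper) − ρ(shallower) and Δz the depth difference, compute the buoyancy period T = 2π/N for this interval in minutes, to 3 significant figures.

Δρ = 997.98 − 997.63 = 0.35 kg m⁻³ over Δz = 107.2 − 38 = 69.2 m.
N² = (9.81/1000) × (0.35/69.2) = 4.9617 × 10⁻⁵ s⁻².
N = √(4.9617 × 10⁻⁵) = 7.0439 × 10⁻³ rad s⁻¹, so T = 2π/N = 892.00 s = 14.867 min ≈ 14.9 min.
Since Δρ > 0 the layer is stably stratified.

14.9 min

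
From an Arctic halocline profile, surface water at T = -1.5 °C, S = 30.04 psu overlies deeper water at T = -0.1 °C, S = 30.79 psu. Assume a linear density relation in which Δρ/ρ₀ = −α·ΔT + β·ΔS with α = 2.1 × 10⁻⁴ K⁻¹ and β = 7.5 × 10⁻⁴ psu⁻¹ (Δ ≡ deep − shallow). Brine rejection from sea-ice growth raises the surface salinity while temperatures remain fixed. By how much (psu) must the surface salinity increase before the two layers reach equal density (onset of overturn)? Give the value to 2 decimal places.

Neutral buoyancy requires −α(T_deep − T_surf) + β(S_deep − S_surf′) = 0.
S_surf′ = S_deep − (α/β)·ΔT = 30.79 − (2.1 × 10⁻⁴/7.5 × 10⁻⁴)·(+1.4) = 30.3980 psu.
Increase required: 30.3980 − 30.04 = 0.3580 psu.

0.36 psu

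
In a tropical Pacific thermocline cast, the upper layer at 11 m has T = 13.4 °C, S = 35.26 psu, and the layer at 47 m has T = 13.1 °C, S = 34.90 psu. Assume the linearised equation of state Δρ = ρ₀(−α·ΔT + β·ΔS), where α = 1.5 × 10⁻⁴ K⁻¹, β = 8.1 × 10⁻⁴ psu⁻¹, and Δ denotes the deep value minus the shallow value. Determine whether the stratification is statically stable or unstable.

unstable

ΔT = 13.1 − 13.4 = -0.3 K and ΔS = 34.90 − 35.26 = -0.36 psu (deep − shallow).
−αΔT = 4.50 × 10⁻⁵; βΔS = -2.916 × 10⁻⁴; sum Δρ/ρ₀ = -2.466 × 10⁻⁴.
Δρ/ρ₀ < 0, so Δρ < 0: deeper water is lighter → statically unstable; the column would overturn.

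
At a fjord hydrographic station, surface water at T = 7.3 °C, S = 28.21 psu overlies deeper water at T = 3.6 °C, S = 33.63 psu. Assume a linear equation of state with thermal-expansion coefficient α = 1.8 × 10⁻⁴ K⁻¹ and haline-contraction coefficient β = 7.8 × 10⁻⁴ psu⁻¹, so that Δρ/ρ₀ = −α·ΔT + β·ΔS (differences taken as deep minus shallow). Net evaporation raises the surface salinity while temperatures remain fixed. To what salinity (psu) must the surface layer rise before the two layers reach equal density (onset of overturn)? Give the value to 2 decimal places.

34.48 psu

Neutral buoyancy requires −α(T_deep − T_surf) + β(S_deep − S_surf′) = 0.
S_surf′ = S_deep − (α/β)·ΔT = 33.63 − (1.8 × 10⁻⁴/7.8 × 10⁻⁴)·(-3.7) = 34.4838 psu.
Increase required: 34.4838 − 28.21 = 6.2738 psu.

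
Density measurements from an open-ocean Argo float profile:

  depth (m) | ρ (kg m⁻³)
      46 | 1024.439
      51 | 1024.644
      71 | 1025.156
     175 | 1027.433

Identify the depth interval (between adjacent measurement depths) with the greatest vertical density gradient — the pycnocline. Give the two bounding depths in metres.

Compute the density gradient over each adjacent pair:
  46–51 m: Δρ/Δz = 0.205/5 = 0.041 kg m⁻⁴
  51–71 m: Δρ/Δz = 0.512/20 = 0.026 kg m⁻⁴
  71–175 m: Δρ/Δz = 2.277/104 = 0.022 kg m⁻⁴
The largest gradient is in the 46–51 m interval — the pycnocline.

46–51 m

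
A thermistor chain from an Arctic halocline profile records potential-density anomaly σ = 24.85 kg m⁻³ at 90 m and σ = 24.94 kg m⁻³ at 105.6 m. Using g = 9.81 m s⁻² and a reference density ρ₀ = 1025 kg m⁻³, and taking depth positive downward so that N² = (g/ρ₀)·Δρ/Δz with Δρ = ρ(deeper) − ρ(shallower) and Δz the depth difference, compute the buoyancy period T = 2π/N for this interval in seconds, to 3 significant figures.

846 s

Δρ = 1024.94 − 1024.85 = 0.09 kg m⁻³ over Δz = 105.6 − 90 = 15.6 m.
N² = (9.81/1025) × (0.09/15.6) = 5.5216 × 10⁻⁵ s⁻².
N = √(5.5216 × 10⁻⁵) = 7.4307 × 10⁻³ rad s⁻¹, so T = 2π/N = 845.57 s ≈ 846 s.
N² > 0, so the interval is statically stable.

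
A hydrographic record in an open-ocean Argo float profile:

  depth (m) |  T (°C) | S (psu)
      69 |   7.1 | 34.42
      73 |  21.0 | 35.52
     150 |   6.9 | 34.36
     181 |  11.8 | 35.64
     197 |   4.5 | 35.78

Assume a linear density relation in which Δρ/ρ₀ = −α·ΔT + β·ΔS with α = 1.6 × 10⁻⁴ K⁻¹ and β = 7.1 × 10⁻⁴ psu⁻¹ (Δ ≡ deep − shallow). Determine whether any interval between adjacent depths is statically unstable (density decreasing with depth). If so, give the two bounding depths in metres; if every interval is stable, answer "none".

Evaluate Δρ/ρ₀ = −αΔT + βΔS across each adjacent pair:
  69–73 m: −αΔT+βΔS = −(1.6 × 10⁻⁴)(+13.9)+(7.1 × 10⁻⁴)(+1.10) = -1.4 × 10⁻³ → UNSTABLE
  73–150 m: −αΔT+βΔS = −(1.6 × 10⁻⁴)(-14.1)+(7.1 × 10⁻⁴)(-1.16) = 1.4 × 10⁻³ → stable
  150–181 m: −αΔT+βΔS = −(1.6 × 10⁻⁴)(+4.9)+(7.1 × 10⁻⁴)(+1.28) = 1.2 × 10⁻⁴ → stable
  181–197 m: −αΔT+βΔS = −(1.6 × 10⁻⁴)(-7.3)+(7.1 × 10⁻⁴)(+0.14) = 1.3 × 10⁻³ → stable
The 69–73 m interval has Δρ < 0: lighter water underlies denser water.

69–73 m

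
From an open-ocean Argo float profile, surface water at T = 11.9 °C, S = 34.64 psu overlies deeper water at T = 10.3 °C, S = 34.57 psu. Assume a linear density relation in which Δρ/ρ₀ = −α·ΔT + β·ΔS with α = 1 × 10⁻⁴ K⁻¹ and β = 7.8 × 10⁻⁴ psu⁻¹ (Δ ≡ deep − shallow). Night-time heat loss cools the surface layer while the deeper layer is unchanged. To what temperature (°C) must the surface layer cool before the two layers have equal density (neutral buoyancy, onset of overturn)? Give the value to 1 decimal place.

10.8 °C

Neutral buoyancy requires Δρ = 0, i.e. −α(T_deep − T_surf′) + β(S_deep − S_surf) = 0.
T_surf′ = T_deep − (β/α)·ΔS = 10.3 − (7.8 × 10⁻⁴/1 × 10⁻⁴)·(-0.07) = 10.846 °C.
Cooling required: 11.9 − (10.846) = 1.054 °C.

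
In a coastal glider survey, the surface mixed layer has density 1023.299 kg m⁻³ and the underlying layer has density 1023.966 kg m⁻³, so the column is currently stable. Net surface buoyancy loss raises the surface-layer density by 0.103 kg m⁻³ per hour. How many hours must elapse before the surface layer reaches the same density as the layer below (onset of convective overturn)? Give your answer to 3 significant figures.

Density deficit of the surface layer: 1023.966 − 1023.299 = 0.667 kg m⁻³.
Required change = 0.667 / 0.103 = 6.48 hours.

6.48 hours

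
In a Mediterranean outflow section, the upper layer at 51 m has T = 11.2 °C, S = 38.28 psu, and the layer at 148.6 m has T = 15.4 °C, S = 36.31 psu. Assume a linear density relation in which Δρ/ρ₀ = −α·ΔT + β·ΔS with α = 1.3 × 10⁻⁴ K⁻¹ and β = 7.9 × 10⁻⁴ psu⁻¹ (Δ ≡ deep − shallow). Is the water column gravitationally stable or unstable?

ΔT = 15.4 − 11.2 = +4.2 K and ΔS = 36.31 − 38.28 = -1.97 psu (deep − shallow).
−αΔT = -5.46 × 10⁻⁴; βΔS = -1.5563 × 10⁻³; sum Δρ/ρ₀ = -2.1023 × 10⁻³.
Δρ/ρ₀ < 0, so Δρ < 0: deeper water is lighter → statically unstable; the column would overturn.

unstable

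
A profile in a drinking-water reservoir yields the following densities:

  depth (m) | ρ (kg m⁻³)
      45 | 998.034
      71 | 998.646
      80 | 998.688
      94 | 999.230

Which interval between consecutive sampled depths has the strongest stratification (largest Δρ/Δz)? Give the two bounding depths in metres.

80–94 m

Compute the density gradient over each adjacent pair:
  45–71 m: Δρ/Δz = 0.612/26 = 0.024 kg m⁻⁴
  71–80 m: Δρ/Δz = 0.042/9 = 4.7 × 10⁻³ kg m⁻⁴
  80–94 m: Δρ/Δz = 0.542/14 = 0.039 kg m⁻⁴
The largest gradient is in the 80–94 m interval — the pycnocline.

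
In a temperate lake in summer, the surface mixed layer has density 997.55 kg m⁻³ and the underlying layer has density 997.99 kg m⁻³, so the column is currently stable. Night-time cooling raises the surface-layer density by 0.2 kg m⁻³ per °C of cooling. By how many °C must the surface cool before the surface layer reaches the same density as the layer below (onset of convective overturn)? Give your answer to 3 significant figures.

2.20 °C

Density deficit of the surface layer: 997.99 − 997.55 = 0.44 kg m⁻³.
Required change = 0.44 / 0.2 = 2.20 °C.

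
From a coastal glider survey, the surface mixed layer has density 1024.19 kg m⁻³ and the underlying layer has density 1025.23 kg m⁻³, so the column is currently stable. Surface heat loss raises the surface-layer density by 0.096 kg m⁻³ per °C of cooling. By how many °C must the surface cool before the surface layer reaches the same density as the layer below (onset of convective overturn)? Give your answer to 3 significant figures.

Density deficit of the surface layer: 1025.23 − 1024.19 = 1.04 kg m⁻³.
Required change = 1.04 / 0.096 = 10.8 °C.

10.8 °C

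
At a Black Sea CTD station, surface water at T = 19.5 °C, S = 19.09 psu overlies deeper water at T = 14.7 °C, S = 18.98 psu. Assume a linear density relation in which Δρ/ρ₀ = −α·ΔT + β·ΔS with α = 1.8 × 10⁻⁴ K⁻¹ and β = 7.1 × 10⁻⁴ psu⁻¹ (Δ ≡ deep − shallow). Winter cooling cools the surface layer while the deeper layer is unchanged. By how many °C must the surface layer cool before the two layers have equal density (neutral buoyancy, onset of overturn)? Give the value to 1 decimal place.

4.4 °C

Neutral buoyancy requires Δρ = 0, i.e. −α(T_deep − T_surf′) + β(S_deep − S_surf) = 0.
T_surf′ = T_deep − (β/α)·ΔS = 14.7 − (7.1 × 10⁻⁴/1.8 × 10⁻⁴)·(-0.11) = 15.134 °C.
Cooling required: 19.5 − (15.134) = 4.366 °C.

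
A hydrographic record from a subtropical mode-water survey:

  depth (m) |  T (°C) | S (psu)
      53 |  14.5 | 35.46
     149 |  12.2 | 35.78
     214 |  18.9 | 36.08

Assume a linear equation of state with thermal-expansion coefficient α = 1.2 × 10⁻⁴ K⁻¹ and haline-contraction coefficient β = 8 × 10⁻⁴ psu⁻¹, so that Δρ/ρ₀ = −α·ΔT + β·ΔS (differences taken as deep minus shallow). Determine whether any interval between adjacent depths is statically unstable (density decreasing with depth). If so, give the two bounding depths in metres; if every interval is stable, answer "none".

Evaluate Δρ/ρ₀ = −αΔT + βΔS across each adjacent pair:
  53–149 m: −αΔT+βΔS = −(1.2 × 10⁻⁴)(-2.3)+(8 × 10⁻⁴)(+0.32) = 5.3 × 10⁻⁴ → stable
  149–214 m: −αΔT+βΔS = −(1.2 × 10⁻⁴)(+6.7)+(8 × 10⁻⁴)(+0.30) = -5.6 × 10⁻⁴ → UNSTABLE
The 149–214 m interval has Δρ < 0: lighter water underlies denser water.

149–214 m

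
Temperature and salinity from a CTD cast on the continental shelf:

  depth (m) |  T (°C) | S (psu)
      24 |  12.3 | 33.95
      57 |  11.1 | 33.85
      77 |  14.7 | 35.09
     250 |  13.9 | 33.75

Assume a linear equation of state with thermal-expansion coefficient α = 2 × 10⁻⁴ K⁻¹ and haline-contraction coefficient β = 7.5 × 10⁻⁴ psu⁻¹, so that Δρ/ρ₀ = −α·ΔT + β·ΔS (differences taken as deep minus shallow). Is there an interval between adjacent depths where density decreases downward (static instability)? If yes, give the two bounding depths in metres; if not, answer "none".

Evaluate Δρ/ρ₀ = −αΔT + βΔS across each adjacent pair:
  24–57 m: −αΔT+βΔS = −(2 × 10⁻⁴)(-1.2)+(7.5 × 10⁻⁴)(-0.10) = 1.6 × 10⁻⁴ → stable
  57–77 m: −αΔT+βΔS = −(2 × 10⁻⁴)(+3.6)+(7.5 × 10⁻⁴)(+1.24) = 2.1 × 10⁻⁴ → stable
  77–250 m: −αΔT+βΔS = −(2 × 10⁻⁴)(-0.8)+(7.5 × 10⁻⁴)(-1.34) = -8.5 × 10⁻⁴ → UNSTABLE
The 77–250 m interval has Δρ < 0: lighter water underlies denser water.

77–250 m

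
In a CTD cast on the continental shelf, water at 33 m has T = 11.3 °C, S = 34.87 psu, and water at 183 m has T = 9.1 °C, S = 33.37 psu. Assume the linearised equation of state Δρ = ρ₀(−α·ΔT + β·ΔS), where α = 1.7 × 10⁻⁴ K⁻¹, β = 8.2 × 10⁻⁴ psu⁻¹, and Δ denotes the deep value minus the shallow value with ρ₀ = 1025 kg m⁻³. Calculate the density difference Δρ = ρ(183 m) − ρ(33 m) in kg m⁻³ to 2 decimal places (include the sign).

ΔT = -2.2 K, ΔS = -1.50 psu (deep − shallow).
Δρ/ρ₀ = −(1.7 × 10⁻⁴)(-2.2) + (8.2 × 10⁻⁴)(-1.50) = -8.56 × 10⁻⁴.
Δρ = 1025 × (-8.56 × 10⁻⁴) = -0.88 kg m⁻³.
Negative Δρ: lighter below, statically unstable.

-0.88 kg m⁻³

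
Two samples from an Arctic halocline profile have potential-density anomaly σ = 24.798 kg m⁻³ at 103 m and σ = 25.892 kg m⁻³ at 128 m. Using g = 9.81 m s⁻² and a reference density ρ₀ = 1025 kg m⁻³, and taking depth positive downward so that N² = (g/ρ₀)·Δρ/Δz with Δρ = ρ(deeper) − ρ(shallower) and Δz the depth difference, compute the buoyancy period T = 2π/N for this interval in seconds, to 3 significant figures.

Δρ = 1025.892 − 1024.798 = 1.094 kg m⁻³ over Δz = 128 − 103 = 25 m.
N² = (9.81/1025) × (1.094/25) = 4.1882 × 10⁻⁴ s⁻².
N = √(4.1882 × 10⁻⁴) = 0.020465 rad s⁻¹, so T = 2π/N = 307.02 s ≈ 307 s.

307 s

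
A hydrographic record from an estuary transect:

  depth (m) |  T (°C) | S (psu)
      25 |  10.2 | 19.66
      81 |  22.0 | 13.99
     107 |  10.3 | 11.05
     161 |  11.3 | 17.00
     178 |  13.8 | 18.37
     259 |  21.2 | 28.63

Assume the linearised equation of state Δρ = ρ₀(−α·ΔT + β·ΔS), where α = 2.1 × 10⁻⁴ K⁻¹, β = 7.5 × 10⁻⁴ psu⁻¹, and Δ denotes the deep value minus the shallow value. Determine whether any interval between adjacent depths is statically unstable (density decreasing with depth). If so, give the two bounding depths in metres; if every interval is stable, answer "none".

25–81 m

Evaluate Δρ/ρ₀ = −αΔT + βΔS across each adjacent pair:
  25–81 m: −αΔT+βΔS = −(2.1 × 10⁻⁴)(+11.8)+(7.5 × 10⁻⁴)(-5.67) = -6.7 × 10⁻³ → UNSTABLE
  81–107 m: −αΔT+βΔS = −(2.1 × 10⁻⁴)(-11.7)+(7.5 × 10⁻⁴)(-2.94) = 2.5 × 10⁻⁴ → stable
  107–161 m: −αΔT+βΔS = −(2.1 × 10⁻⁴)(+1.0)+(7.5 × 10⁻⁴)(+5.95) = 4.3 × 10⁻³ → stable
  161–178 m: −αΔT+βΔS = −(2.1 × 10⁻⁴)(+2.5)+(7.5 × 10⁻⁴)(+1.37) = 5.0 × 10⁻⁴ → stable
  178–259 m: −αΔT+βΔS = −(2.1 × 10⁻⁴)(+7.4)+(7.5 × 10⁻⁴)(+10.26) = 6.1 × 10⁻³ → stable
The 25–81 m interval has Δρ < 0: lighter water underlies denser water.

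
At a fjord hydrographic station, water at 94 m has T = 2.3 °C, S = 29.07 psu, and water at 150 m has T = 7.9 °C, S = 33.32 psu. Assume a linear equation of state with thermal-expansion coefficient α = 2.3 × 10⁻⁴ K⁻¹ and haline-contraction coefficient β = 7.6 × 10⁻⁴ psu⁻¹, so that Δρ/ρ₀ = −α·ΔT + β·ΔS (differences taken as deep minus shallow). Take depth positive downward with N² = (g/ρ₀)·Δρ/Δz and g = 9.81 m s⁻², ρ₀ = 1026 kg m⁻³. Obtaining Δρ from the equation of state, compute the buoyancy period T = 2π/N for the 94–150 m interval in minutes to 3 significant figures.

ΔT = +5.6 K, ΔS = +4.25 psu (deep − shallow).
Δρ/ρ₀ = −αΔT + βΔS = -1.288 × 10⁻³ + 3.23 × 10⁻³ = 1.942 × 10⁻³, so Δρ ≈ 1.992 kg m⁻³.
N² = (g/ρ₀)·Δρ/Δz = g·(Δρ/ρ₀)/Δz = 9.81 × 1.942 × 10⁻³ / 56 = 3.4020 × 10⁻⁴ s⁻².
N = √(3.4020 × 10⁻⁴) = 0.018445 rad s⁻¹ → T = 2π/N = 340.64 s = 5.6773 min ≈ 5.68 min.

5.68 min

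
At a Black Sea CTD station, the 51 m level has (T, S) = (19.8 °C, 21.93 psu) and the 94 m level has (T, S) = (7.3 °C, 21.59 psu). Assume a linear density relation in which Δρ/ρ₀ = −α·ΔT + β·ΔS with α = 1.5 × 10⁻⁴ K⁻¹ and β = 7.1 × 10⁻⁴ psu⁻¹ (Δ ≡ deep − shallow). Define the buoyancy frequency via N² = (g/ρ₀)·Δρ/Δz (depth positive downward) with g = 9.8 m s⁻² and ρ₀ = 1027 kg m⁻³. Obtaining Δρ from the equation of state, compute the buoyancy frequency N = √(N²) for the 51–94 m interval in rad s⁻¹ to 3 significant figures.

ΔT = -12.5 K, ΔS = -0.34 psu (deep − shallow).
Δρ/ρ₀ = −αΔT + βΔS = 1.875 × 10⁻³ − 2.414 × 10⁻⁴ = 1.6336 × 10⁻³, so Δρ ≈ 1.678 kg m⁻³.
N² = (g/ρ₀)·Δρ/Δz = g·(Δρ/ρ₀)/Δz = 9.8 × 1.6336 × 10⁻³ / 43 = 3.7231 × 10⁻⁴ s⁻².
N = √(3.7231 × 10⁻⁴) = 0.019295 rad s⁻¹ ≈ 0.0193 rad s⁻¹.

0.0193 rad s⁻¹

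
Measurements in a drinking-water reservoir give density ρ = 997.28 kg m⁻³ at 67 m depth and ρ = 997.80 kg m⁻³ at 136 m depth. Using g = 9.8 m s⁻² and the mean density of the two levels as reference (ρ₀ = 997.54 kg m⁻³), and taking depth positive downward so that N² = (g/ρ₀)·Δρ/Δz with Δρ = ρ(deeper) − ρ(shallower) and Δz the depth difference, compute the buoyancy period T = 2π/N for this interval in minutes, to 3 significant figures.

12.2 min

Δρ = 997.80 − 997.28 = 0.52 kg m⁻³ over Δz = 136 − 67 = 69 m.
N² = (9.8/997.54) × (0.52/69) = 7.4037 × 10⁻⁵ s⁻².
N = √(7.4037 × 10⁻⁵) = 8.6045 × 10⁻³ rad s⁻¹, so T = 2π/N = 730.22 s = 12.170 min ≈ 12.2 min.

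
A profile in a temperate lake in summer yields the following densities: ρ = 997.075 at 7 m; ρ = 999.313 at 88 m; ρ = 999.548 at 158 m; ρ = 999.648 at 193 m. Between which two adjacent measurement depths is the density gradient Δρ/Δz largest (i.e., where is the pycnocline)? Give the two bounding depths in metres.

7–88 m

Compute the density gradient over each adjacent pair:
  7–88 m: Δρ/Δz = 2.238/81 = 0.028 kg m⁻⁴
  88–158 m: Δρ/Δz = 0.235/70 = 3.4 × 10⁻³ kg m⁻⁴
  158–193 m: Δρ/Δz = 0.100/35 = 2.9 × 10⁻³ kg m⁻⁴
The largest gradient is in the 7–88 m interval — the pycnocline.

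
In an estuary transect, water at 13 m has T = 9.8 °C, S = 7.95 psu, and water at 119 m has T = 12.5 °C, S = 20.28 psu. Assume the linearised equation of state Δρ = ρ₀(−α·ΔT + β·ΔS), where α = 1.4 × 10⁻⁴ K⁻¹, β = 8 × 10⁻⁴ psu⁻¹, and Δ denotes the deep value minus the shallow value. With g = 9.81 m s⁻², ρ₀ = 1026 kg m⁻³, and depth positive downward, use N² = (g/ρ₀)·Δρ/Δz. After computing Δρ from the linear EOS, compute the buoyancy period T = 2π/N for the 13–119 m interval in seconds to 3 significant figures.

212 s

ΔT = +2.7 K, ΔS = +12.33 psu (deep − shallow).
Δρ/ρ₀ = −αΔT + βΔS = -3.78 × 10⁻⁴ + 9.864 × 10⁻³ = 9.486 × 10⁻³, so Δρ ≈ 9.733 kg m⁻³.
N² = (g/ρ₀)·Δρ/Δz = g·(Δρ/ρ₀)/Δz = 9.81 × 9.486 × 10⁻³ / 106 = 8.7790 × 10⁻⁴ s⁻².
N = √(8.7790 × 10⁻⁴) = 0.029629 rad s⁻¹ → T = 2π/N = 212.06 s ≈ 212 s.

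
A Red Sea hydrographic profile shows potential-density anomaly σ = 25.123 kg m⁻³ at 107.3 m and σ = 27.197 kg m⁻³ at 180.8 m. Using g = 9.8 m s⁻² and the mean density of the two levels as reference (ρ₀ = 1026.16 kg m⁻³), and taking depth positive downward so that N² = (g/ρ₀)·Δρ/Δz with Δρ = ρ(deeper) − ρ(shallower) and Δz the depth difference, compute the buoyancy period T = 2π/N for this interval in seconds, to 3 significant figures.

383 s

Δρ = 1027.197 − 1025.123 = 2.074 kg m⁻³ over Δz = 180.8 − 107.3 = 73.5 m.
N² = (9.8/1026.16) × (2.074/73.5) = 2.6948 × 10⁻⁴ s⁻².
N = √(2.6948 × 10⁻⁴) = 0.016416 rad s⁻¹, so T = 2π/N = 382.75 s ≈ 383 s.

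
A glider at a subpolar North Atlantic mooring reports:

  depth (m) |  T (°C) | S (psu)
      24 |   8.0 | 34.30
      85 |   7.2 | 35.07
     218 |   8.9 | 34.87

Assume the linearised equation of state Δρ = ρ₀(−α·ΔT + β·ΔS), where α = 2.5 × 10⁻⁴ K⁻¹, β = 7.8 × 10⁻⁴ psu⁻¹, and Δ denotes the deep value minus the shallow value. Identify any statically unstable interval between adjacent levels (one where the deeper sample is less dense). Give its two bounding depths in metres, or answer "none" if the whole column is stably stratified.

85–218 m

Evaluate Δρ/ρ₀ = −αΔT + βΔS across each adjacent pair:
  24–85 m: −αΔT+βΔS = −(2.5 × 10⁻⁴)(-0.8)+(7.8 × 10⁻⁴)(+0.77) = 8.0 × 10⁻⁴ → stable
  85–218 m: −αΔT+βΔS = −(2.5 × 10⁻⁴)(+1.7)+(7.8 × 10⁻⁴)(-0.20) = -5.8 × 10⁻⁴ → UNSTABLE
The 85–218 m interval has Δρ < 0: lighter water underlies denser water.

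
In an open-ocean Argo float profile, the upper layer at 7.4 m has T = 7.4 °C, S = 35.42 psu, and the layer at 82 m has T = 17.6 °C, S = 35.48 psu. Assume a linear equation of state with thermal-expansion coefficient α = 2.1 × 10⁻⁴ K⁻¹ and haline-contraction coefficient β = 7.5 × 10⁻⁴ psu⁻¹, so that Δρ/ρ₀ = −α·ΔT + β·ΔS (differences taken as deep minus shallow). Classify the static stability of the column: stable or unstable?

unstable

ΔT = 17.6 − 7.4 = +10.2 K and ΔS = 35.48 − 35.42 = +0.06 psu (deep − shallow).
−αΔT = -2.142 × 10⁻³; βΔS = 4.50 × 10⁻⁵; sum Δρ/ρ₀ = -2.097 × 10⁻³.
Δρ/ρ₀ < 0, so Δρ < 0: deeper water is lighter → statically unstable; the column would overturn.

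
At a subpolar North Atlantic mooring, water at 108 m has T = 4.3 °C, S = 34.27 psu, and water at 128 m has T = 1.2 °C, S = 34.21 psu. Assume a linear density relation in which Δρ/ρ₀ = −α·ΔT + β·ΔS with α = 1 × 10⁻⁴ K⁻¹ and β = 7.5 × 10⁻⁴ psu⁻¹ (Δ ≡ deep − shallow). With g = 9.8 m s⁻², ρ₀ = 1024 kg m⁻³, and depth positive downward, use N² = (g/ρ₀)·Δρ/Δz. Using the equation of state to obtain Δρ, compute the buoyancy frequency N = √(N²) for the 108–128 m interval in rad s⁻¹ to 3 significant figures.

0.0114 rad s⁻¹

ΔT = -3.1 K, ΔS = -0.06 psu (deep − shallow).
Δρ/ρ₀ = −αΔT + βΔS = 3.10 × 10⁻⁴ − 4.50 × 10⁻⁵ = 2.65 × 10⁻⁴, so Δρ ≈ 0.2714 kg m⁻³.
N² = (g/ρ₀)·Δρ/Δz = g·(Δρ/ρ₀)/Δz = 9.8 × 2.65 × 10⁻⁴ / 20 = 1.2985 × 10⁻⁴ s⁻².
N = √(1.2985 × 10⁻⁴) = 0.011395 rad s⁻¹ ≈ 0.0114 rad s⁻¹.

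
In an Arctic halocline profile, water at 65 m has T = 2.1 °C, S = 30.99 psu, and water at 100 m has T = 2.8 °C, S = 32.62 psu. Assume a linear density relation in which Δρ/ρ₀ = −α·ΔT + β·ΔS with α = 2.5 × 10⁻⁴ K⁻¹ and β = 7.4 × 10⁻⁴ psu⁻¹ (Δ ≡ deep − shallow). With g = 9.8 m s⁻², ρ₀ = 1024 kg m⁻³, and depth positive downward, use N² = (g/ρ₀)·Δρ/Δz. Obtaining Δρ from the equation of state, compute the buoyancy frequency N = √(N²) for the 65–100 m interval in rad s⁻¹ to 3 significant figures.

0.0170 rad s⁻¹

ΔT = +0.7 K, ΔS = +1.63 psu (deep − shallow).
Δρ/ρ₀ = −αΔT + βΔS = -1.75 × 10⁻⁴ + 1.2062 × 10⁻³ = 1.0312 × 10⁻³, so Δρ ≈ 1.056 kg m⁻³.
N² = (g/ρ₀)·Δρ/Δz = g·(Δρ/ρ₀)/Δz = 9.8 × 1.0312 × 10⁻³ / 35 = 2.8874 × 10⁻⁴ s⁻².
N = √(2.8874 × 10⁻⁴) = 0.016992 rad s⁻¹ ≈ 0.0170 rad s⁻¹.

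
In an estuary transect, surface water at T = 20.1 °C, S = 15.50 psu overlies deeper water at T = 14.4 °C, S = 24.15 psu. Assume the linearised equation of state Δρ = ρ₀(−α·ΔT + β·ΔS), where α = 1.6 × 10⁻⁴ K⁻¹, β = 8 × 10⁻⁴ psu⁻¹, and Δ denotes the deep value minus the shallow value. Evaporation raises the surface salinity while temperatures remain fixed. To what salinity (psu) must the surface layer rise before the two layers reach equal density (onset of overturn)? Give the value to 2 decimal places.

25.29 psu

Neutral buoyancy requires −α(T_deep − T_surf) + β(S_deep − S_surf′) = 0.
S_surf′ = S_deep − (α/β)·ΔT = 24.15 − (1.6 × 10⁻⁴/8 × 10⁻⁴)·(-5.7) = 25.2900 psu.
Increase required: 25.2900 − 15.50 = 9.7900 psu.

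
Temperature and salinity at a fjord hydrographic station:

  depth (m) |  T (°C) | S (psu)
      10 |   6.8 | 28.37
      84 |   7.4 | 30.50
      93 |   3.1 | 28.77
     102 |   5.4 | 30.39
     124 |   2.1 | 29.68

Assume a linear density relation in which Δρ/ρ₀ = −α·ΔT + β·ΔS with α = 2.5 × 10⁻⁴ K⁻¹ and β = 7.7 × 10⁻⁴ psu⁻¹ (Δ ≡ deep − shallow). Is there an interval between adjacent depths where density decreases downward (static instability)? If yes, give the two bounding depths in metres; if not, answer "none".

Evaluate Δρ/ρ₀ = −αΔT + βΔS across each adjacent pair:
  10–84 m: −αΔT+βΔS = −(2.5 × 10⁻⁴)(+0.6)+(7.7 × 10⁻⁴)(+2.13) = 1.5 × 10⁻³ → stable
  84–93 m: −αΔT+βΔS = −(2.5 × 10⁻⁴)(-4.3)+(7.7 × 10⁻⁴)(-1.73) = -2.6 × 10⁻⁴ → UNSTABLE
  93–102 m: −αΔT+βΔS = −(2.5 × 10⁻⁴)(+2.3)+(7.7 × 10⁻⁴)(+1.62) = 6.7 × 10⁻⁴ → stable
  102–124 m: −αΔT+βΔS = −(2.5 × 10⁻⁴)(-3.3)+(7.7 × 10⁻⁴)(-0.71) = 2.8 × 10⁻⁴ → stable
The 84–93 m interval has Δρ < 0: lighter water underlies denser water.

84–93 m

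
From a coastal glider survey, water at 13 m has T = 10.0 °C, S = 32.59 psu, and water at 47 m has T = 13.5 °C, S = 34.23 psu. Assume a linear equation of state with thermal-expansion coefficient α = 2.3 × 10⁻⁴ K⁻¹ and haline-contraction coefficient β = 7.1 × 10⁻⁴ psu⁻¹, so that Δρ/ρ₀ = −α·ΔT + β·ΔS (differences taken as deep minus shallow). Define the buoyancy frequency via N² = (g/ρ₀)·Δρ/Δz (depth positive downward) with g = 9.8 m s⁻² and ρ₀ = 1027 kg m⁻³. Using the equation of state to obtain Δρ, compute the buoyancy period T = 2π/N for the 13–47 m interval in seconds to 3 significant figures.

ΔT = +3.5 K, ΔS = +1.64 psu (deep − shallow).
Δρ/ρ₀ = −αΔT + βΔS = -8.05 × 10⁻⁴ + 1.1644 × 10⁻³ = 3.594 × 10⁻⁴, so Δρ ≈ 0.3691 kg m⁻³.
N² = (g/ρ₀)·Δρ/Δz = g·(Δρ/ρ₀)/Δz = 9.8 × 3.594 × 10⁻⁴ / 34 = 1.0359 × 10⁻⁴ s⁻².
N = √(1.0359 × 10⁻⁴) = 0.010178 rad s⁻¹ → T = 2π/N = 617.33 s ≈ 617 s.

617 s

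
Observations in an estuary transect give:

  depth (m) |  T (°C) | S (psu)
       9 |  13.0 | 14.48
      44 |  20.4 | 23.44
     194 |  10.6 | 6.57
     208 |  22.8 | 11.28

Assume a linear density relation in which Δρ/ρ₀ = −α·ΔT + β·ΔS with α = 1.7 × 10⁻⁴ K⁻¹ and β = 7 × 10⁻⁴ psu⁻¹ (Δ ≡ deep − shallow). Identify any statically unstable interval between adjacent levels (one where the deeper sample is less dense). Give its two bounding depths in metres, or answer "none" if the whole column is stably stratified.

44–194 m

Evaluate Δρ/ρ₀ = −αΔT + βΔS across each adjacent pair:
  9–44 m: −αΔT+βΔS = −(1.7 × 10⁻⁴)(+7.4)+(7 × 10⁻⁴)(+8.96) = 5.0 × 10⁻³ → stable
  44–194 m: −αΔT+βΔS = −(1.7 × 10⁻⁴)(-9.8)+(7 × 10⁻⁴)(-16.87) = -0.010 → UNSTABLE
  194–208 m: −αΔT+βΔS = −(1.7 × 10⁻⁴)(+12.2)+(7 × 10⁻⁴)(+4.71) = 1.2 × 10⁻³ → stable
The 44–194 m interval has Δρ < 0: lighter water underlies denser water.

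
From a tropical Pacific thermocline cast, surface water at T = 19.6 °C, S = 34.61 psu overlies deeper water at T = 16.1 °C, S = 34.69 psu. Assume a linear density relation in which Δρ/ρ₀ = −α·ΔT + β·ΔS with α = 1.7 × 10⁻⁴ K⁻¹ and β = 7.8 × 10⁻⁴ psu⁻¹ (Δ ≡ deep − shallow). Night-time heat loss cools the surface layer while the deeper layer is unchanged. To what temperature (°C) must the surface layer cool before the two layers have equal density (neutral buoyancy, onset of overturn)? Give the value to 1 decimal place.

Neutral buoyancy requires Δρ = 0, i.e. −α(T_deep − T_surf′) + β(S_deep − S_surf) = 0.
T_surf′ = T_deep − (β/α)·ΔS = 16.1 − (7.8 × 10⁻⁴/1.7 × 10⁻⁴)·(+0.08) = 15.733 °C.
Cooling required: 19.6 − (15.733) = 3.867 °C.

15.7 °C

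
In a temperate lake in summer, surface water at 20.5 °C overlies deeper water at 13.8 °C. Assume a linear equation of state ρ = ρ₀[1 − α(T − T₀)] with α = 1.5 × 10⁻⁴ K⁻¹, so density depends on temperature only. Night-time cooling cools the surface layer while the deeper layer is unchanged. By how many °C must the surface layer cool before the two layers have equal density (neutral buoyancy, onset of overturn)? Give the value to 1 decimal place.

6.7 °C

With temperature the only control, equal density requires T_surf′ = T_deep.
T_surf′ = 13.8 °C.
Cooling required: 20.5 − 13.8 = 6.7 °C.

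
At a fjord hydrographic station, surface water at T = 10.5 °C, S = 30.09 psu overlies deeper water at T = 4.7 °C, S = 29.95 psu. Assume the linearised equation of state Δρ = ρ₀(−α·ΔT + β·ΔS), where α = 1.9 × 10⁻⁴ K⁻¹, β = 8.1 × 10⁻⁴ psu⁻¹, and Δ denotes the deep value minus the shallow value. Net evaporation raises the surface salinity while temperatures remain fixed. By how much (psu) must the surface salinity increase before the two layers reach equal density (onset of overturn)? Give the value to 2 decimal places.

Neutral buoyancy requires −α(T_deep − T_surf) + β(S_deep − S_surf′) = 0.
S_surf′ = S_deep − (α/β)·ΔT = 29.95 − (1.9 × 10⁻⁴/8.1 × 10⁻⁴)·(-5.8) = 31.3105 psu.
Increase required: 31.3105 − 30.09 = 1.2205 psu.

1.22 psu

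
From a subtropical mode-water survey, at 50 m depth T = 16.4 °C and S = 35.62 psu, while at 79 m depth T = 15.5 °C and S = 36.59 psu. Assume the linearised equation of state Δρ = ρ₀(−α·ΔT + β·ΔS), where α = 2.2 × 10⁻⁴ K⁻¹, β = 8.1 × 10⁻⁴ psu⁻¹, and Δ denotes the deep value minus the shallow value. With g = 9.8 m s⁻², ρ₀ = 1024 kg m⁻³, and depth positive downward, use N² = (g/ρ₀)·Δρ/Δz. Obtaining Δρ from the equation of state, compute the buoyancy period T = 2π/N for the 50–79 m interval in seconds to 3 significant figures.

345 s

ΔT = -0.9 K, ΔS = +0.97 psu (deep − shallow).
Δρ/ρ₀ = −αΔT + βΔS = 1.98 × 10⁻⁴ + 7.857 × 10⁻⁴ = 9.837 × 10⁻⁴, so Δρ ≈ 1.007 kg m⁻³.
N² = (g/ρ₀)·Δρ/Δz = g·(Δρ/ρ₀)/Δz = 9.8 × 9.837 × 10⁻⁴ / 29 = 3.3242 × 10⁻⁴ s⁻².
N = √(3.3242 × 10⁻⁴) = 0.018232 rad s⁻¹ → T = 2π/N = 344.62 s ≈ 345 s.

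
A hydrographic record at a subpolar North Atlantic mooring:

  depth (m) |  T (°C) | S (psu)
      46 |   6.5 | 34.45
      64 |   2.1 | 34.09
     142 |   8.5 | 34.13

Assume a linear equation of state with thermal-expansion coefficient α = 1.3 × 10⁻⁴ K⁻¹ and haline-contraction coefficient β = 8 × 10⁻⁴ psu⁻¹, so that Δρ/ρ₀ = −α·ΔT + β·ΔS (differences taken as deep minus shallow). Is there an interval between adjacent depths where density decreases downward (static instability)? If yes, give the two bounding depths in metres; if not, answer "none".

64–142 m

Evaluate Δρ/ρ₀ = −αΔT + βΔS across each adjacent pair:
  46–64 m: −αΔT+βΔS = −(1.3 × 10⁻⁴)(-4.4)+(8 × 10⁻⁴)(-0.36) = 2.8 × 10⁻⁴ → stable
  64–142 m: −αΔT+βΔS = −(1.3 × 10⁻⁴)(+6.4)+(8 × 10⁻⁴)(+0.04) = -8.0 × 10⁻⁴ → UNSTABLE
The 64–142 m interval has Δρ < 0: lighter water underlies denser water.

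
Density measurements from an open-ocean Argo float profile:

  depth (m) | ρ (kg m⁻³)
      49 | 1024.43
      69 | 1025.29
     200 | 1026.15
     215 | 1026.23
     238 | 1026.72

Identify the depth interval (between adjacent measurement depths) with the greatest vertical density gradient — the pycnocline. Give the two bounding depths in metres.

49–69 m

Compute the density gradient over each adjacent pair:
  49–69 m: Δρ/Δz = 0.86/20 = 0.043 kg m⁻⁴
  69–200 m: Δρ/Δz = 0.86/131 = 6.6 × 10⁻³ kg m⁻⁴
  200–215 m: Δρ/Δz = 0.08/15 = 5.3 × 10⁻³ kg m⁻⁴
  215–238 m: Δρ/Δz = 0.49/23 = 0.021 kg m⁻⁴
The largest gradient is in the 49–69 m interval — the pycnocline.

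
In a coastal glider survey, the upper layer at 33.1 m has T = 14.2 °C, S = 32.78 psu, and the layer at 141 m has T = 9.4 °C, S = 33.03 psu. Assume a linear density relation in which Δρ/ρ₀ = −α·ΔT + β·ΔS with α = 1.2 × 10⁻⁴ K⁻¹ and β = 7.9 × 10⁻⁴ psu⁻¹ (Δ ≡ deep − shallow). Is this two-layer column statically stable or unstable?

ΔT = 9.4 − 14.2 = -4.8 K and ΔS = 33.03 − 32.78 = +0.25 psu (deep − shallow).
−αΔT = 5.76 × 10⁻⁴; βΔS = 1.975 × 10⁻⁴; sum Δρ/ρ₀ = 7.735 × 10⁻⁴.
Δρ/ρ₀ > 0, so Δρ > 0: deeper water is denser → statically stable.

stable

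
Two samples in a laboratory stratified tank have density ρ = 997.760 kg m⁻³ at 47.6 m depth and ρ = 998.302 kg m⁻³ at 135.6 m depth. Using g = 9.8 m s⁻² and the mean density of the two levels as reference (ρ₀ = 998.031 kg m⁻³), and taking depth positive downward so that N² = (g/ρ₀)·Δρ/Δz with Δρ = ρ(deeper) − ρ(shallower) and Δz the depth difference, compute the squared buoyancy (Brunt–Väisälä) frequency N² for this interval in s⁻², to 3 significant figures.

6.05 × 10⁻⁵ s⁻²

Δρ = 998.302 − 997.760 = 0.542 kg m⁻³ over Δz = 135.6 − 47.6 = 88 m.
N² = (9.8/998.031) × (0.542/88) = 6.0478 × 10⁻⁵ s⁻² ≈ 6.05 × 10⁻⁵ s⁻².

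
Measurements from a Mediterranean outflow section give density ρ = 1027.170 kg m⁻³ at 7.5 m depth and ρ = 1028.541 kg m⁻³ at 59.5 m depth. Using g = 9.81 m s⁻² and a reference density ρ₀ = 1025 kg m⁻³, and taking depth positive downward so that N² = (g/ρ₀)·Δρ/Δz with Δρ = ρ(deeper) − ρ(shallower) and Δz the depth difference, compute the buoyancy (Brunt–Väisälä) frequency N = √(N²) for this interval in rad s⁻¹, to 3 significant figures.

Δρ = 1028.541 − 1027.170 = 1.371 kg m⁻³ over Δz = 59.5 − 7.5 = 52 m.
N² = (9.81/1025) × (1.371/52) = 2.5234 × 10⁻⁴ s⁻².
N = √(2.5234 × 10⁻⁴) = 0.015885 rad s⁻¹ ≈ 0.0159 rad s⁻¹.

0.0159 rad s⁻¹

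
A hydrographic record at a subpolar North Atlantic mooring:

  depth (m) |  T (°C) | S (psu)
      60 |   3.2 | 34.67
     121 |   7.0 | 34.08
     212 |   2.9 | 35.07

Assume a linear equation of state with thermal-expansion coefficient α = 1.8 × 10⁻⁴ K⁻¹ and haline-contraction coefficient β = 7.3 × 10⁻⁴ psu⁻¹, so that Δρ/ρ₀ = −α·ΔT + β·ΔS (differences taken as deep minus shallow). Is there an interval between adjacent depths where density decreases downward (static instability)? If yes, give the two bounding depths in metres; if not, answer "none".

60–121 m

Evaluate Δρ/ρ₀ = −αΔT + βΔS across each adjacent pair:
  60–121 m: −αΔT+βΔS = −(1.8 × 10⁻⁴)(+3.8)+(7.3 × 10⁻⁴)(-0.59) = -1.1 × 10⁻³ → UNSTABLE
  121–212 m: −αΔT+βΔS = −(1.8 × 10⁻⁴)(-4.1)+(7.3 × 10⁻⁴)(+0.99) = 1.5 × 10⁻³ → stable
The 60–121 m interval has Δρ < 0: lighter water underlies denser water.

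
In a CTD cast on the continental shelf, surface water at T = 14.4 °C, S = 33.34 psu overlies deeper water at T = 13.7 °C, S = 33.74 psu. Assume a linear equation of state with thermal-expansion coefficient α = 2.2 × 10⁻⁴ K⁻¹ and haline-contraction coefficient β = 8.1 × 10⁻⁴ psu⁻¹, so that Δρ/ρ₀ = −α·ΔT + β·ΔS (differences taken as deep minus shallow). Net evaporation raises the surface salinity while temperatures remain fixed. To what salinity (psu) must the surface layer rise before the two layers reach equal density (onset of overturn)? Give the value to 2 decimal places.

33.93 psu

Neutral buoyancy requires −α(T_deep − T_surf) + β(S_deep − S_surf′) = 0.
S_surf′ = S_deep − (α/β)·ΔT = 33.74 − (2.2 × 10⁻⁴/8.1 × 10⁻⁴)·(-0.7) = 33.9301 psu.
Increase required: 33.9301 − 33.34 = 0.5901 psu.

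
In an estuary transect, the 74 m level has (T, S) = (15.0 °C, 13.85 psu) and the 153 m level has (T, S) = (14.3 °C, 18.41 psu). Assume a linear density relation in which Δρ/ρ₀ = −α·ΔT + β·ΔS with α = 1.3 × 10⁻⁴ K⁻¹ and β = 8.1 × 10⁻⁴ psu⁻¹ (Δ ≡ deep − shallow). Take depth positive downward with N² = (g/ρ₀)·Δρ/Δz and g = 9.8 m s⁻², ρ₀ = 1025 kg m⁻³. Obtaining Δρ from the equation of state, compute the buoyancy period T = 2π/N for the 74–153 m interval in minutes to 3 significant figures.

4.83 min

ΔT = -0.7 K, ΔS = +4.56 psu (deep − shallow).
Δρ/ρ₀ = −αΔT + βΔS = 9.10 × 10⁻⁵ + 3.6936 × 10⁻³ = 3.7846 × 10⁻³, so Δρ ≈ 3.879 kg m⁻³.
N² = (g/ρ₀)·Δρ/Δz = g·(Δρ/ρ₀)/Δz = 9.8 × 3.7846 × 10⁻³ / 79 = 4.6948 × 10⁻⁴ s⁻².
N = √(4.6948 × 10⁻⁴) = 0.021667 rad s⁻¹ → T = 2π/N = 289.99 s = 4.8332 min ≈ 4.83 min.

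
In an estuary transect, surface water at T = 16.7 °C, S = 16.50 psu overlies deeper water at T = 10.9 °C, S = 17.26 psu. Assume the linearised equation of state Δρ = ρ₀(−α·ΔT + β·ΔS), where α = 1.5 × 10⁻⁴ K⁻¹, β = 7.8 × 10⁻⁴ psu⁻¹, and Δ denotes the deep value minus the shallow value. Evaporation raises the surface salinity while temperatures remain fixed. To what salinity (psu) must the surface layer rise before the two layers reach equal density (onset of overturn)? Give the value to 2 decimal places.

18.38 psu

Neutral buoyancy requires −α(T_deep − T_surf) + β(S_deep − S_surf′) = 0.
S_surf′ = S_deep − (α/β)·ΔT = 17.26 − (1.5 × 10⁻⁴/7.8 × 10⁻⁴)·(-5.8) = 18.3754 psu.
Increase required: 18.3754 − 16.50 = 1.8754 psu.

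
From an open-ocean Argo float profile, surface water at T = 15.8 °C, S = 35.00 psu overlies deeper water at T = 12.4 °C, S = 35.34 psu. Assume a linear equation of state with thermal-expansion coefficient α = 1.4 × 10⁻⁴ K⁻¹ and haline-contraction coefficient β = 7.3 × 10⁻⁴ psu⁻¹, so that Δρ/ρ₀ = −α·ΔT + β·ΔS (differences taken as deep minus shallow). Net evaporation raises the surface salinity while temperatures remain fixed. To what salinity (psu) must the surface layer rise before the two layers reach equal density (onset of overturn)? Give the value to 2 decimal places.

Neutral buoyancy requires −α(T_deep − T_surf) + β(S_deep − S_surf′) = 0.
S_surf′ = S_deep − (α/β)·ΔT = 35.34 − (1.4 × 10⁻⁴/7.3 × 10⁻⁴)·(-3.4) = 35.9921 psu.
Increase required: 35.9921 − 35.00 = 0.9921 psu.

35.99 psu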